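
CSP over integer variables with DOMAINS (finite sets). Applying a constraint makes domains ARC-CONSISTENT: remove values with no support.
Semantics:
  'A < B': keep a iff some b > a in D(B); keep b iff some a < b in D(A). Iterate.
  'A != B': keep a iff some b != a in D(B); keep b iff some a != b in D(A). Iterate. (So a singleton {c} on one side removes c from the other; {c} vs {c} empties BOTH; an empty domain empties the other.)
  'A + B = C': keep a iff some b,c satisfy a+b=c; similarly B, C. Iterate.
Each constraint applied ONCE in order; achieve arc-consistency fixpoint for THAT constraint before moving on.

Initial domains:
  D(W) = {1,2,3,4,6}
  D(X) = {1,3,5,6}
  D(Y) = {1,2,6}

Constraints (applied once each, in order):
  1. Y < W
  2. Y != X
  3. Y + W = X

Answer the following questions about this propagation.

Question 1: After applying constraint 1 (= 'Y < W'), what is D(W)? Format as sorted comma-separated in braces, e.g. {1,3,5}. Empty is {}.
Constraint 1 (Y < W) on D(Y)={1,2,6} D(W)={1,2,3,4,6}: Y {1,2,6}->{1,2}; W {1,2,3,4,6}->{2,3,4,6}
So after constraint 1: D(W) = {2,3,4,6}

Answer: {2,3,4,6}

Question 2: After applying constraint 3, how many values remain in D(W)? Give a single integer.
Answer: 3

Derivation:
Constraint 1 (Y < W) on D(Y)={1,2,6} D(W)={1,2,3,4,6}: Y {1,2,6}->{1,2}; W {1,2,3,4,6}->{2,3,4,6}
Constraint 2 (Y != X) on D(Y)={1,2} D(X)={1,3,5,6}: no change
Constraint 3 (Y + W = X) on D(Y)={1,2} D(W)={2,3,4,6} D(X)={1,3,5,6}: W {2,3,4,6}->{2,3,4}; X {1,3,5,6}->{3,5,6}
So after constraint 3: D(W)={2,3,4}, size = 3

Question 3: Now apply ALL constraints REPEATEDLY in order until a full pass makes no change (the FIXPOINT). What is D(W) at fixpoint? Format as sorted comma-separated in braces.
Answer: {2,3,4}

Derivation:
pass 0 (initial): D(W)={1,2,3,4,6}
pass 1: W {1,2,3,4,6}->{2,3,4}; X {1,3,5,6}->{3,5,6}; Y {1,2,6}->{1,2}
pass 2: no change
Fixpoint after 2 passes: D(W) = {2,3,4}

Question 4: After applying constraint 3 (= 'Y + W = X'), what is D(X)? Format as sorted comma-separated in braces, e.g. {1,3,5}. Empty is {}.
Constraint 1 (Y < W) on D(Y)={1,2,6} D(W)={1,2,3,4,6}: Y {1,2,6}->{1,2}; W {1,2,3,4,6}->{2,3,4,6}
Constraint 2 (Y != X) on D(Y)={1,2} D(X)={1,3,5,6}: no change
Constraint 3 (Y + W = X) on D(Y)={1,2} D(W)={2,3,4,6} D(X)={1,3,5,6}: W {2,3,4,6}->{2,3,4}; X {1,3,5,6}->{3,5,6}
So after constraint 3: D(X) = {3,5,6}

Answer: {3,5,6}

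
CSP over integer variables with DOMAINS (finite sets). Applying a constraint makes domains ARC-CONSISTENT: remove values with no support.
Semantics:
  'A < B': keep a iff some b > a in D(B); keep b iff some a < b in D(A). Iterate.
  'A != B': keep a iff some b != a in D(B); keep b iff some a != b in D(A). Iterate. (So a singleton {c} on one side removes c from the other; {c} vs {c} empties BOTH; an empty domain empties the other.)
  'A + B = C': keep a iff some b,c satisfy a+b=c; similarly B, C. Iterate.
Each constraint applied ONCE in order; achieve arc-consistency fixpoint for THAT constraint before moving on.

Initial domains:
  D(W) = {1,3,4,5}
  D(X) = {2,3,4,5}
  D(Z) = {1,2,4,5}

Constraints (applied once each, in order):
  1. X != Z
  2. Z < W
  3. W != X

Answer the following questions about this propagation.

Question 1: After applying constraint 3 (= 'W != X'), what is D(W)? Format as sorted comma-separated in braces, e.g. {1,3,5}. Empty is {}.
Constraint 1 (X != Z) on D(X)={2,3,4,5} D(Z)={1,2,4,5}: no change
Constraint 2 (Z < W) on D(Z)={1,2,4,5} D(W)={1,3,4,5}: Z {1,2,4,5}->{1,2,4}; W {1,3,4,5}->{3,4,5}
Constraint 3 (W != X) on D(W)={3,4,5} D(X)={2,3,4,5}: no change
So after constraint 3: D(W) = {3,4,5}

Answer: {3,4,5}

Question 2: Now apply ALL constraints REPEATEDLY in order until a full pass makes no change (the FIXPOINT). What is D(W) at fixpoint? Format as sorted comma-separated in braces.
Answer: {3,4,5}

Derivation:
pass 0 (initial): D(W)={1,3,4,5}
pass 1: W {1,3,4,5}->{3,4,5}; Z {1,2,4,5}->{1,2,4}
pass 2: no change
Fixpoint after 2 passes: D(W) = {3,4,5}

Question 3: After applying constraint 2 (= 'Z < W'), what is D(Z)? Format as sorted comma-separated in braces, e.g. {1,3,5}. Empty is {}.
Answer: {1,2,4}

Derivation:
Constraint 1 (X != Z) on D(X)={2,3,4,5} D(Z)={1,2,4,5}: no change
Constraint 2 (Z < W) on D(Z)={1,2,4,5} D(W)={1,3,4,5}: Z {1,2,4,5}->{1,2,4}; W {1,3,4,5}->{3,4,5}
So after constraint 2: D(Z) = {1,2,4}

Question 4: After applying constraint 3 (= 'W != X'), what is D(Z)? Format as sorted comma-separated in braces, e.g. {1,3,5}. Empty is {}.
Answer: {1,2,4}

Derivation:
Constraint 1 (X != Z) on D(X)={2,3,4,5} D(Z)={1,2,4,5}: no change
Constraint 2 (Z < W) on D(Z)={1,2,4,5} D(W)={1,3,4,5}: Z {1,2,4,5}->{1,2,4}; W {1,3,4,5}->{3,4,5}
Constraint 3 (W != X) on D(W)={3,4,5} D(X)={2,3,4,5}: no change
So after constraint 3: D(Z) = {1,2,4}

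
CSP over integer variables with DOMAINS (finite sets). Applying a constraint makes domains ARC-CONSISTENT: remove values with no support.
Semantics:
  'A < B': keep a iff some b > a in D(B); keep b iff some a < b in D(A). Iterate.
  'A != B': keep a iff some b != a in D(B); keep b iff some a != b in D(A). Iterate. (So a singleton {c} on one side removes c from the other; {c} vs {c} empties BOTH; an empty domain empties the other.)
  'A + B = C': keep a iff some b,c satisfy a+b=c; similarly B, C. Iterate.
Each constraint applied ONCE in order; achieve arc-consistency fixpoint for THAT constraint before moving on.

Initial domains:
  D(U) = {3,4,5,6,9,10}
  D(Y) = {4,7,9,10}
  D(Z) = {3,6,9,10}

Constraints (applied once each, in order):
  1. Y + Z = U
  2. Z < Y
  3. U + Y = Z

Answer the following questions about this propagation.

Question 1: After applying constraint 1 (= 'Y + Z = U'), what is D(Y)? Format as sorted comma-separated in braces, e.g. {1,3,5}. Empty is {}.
Constraint 1 (Y + Z = U) on D(Y)={4,7,9,10} D(Z)={3,6,9,10} D(U)={3,4,5,6,9,10}: Y {4,7,9,10}->{4,7}; Z {3,6,9,10}->{3,6}; U {3,4,5,6,9,10}->{10}
So after constraint 1: D(Y) = {4,7}

Answer: {4,7}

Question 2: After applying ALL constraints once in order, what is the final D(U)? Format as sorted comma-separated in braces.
Constraint 1 (Y + Z = U) on D(Y)={4,7,9,10} D(Z)={3,6,9,10} D(U)={3,4,5,6,9,10}: Y {4,7,9,10}->{4,7}; Z {3,6,9,10}->{3,6}; U {3,4,5,6,9,10}->{10}
Constraint 2 (Z < Y) on D(Z)={3,6} D(Y)={4,7}: no change
Constraint 3 (U + Y = Z) on D(U)={10} D(Y)={4,7} D(Z)={3,6}: U {10}->{}; Y {4,7}->{}; Z {3,6}->{}
So after all 3 constraints: D(U) = {}

Answer: {}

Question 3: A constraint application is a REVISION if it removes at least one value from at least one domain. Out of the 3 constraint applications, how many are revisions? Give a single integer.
Answer: 2

Derivation:
Constraint 1 (Y + Z = U) on D(Y)={4,7,9,10} D(Z)={3,6,9,10} D(U)={3,4,5,6,9,10}: Y {4,7,9,10}->{4,7}; Z {3,6,9,10}->{3,6}; U {3,4,5,6,9,10}->{10} => REVISION
Constraint 2 (Z < Y) on D(Z)={3,6} D(Y)={4,7}: no change => not a revision
Constraint 3 (U + Y = Z) on D(U)={10} D(Y)={4,7} D(Z)={3,6}: U {10}->{}; Y {4,7}->{}; Z {3,6}->{} => REVISION
Total revisions = 2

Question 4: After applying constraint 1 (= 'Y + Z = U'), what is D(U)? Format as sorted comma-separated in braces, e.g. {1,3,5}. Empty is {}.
Answer: {10}

Derivation:
Constraint 1 (Y + Z = U) on D(Y)={4,7,9,10} D(Z)={3,6,9,10} D(U)={3,4,5,6,9,10}: Y {4,7,9,10}->{4,7}; Z {3,6,9,10}->{3,6}; U {3,4,5,6,9,10}->{10}
So after constraint 1: D(U) = {10}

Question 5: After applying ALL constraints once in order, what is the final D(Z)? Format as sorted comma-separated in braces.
Answer: {}

Derivation:
Constraint 1 (Y + Z = U) on D(Y)={4,7,9,10} D(Z)={3,6,9,10} D(U)={3,4,5,6,9,10}: Y {4,7,9,10}->{4,7}; Z {3,6,9,10}->{3,6}; U {3,4,5,6,9,10}->{10}
Constraint 2 (Z < Y) on D(Z)={3,6} D(Y)={4,7}: no change
Constraint 3 (U + Y = Z) on D(U)={10} D(Y)={4,7} D(Z)={3,6}: U {10}->{}; Y {4,7}->{}; Z {3,6}->{}
So after all 3 constraints: D(Z) = {}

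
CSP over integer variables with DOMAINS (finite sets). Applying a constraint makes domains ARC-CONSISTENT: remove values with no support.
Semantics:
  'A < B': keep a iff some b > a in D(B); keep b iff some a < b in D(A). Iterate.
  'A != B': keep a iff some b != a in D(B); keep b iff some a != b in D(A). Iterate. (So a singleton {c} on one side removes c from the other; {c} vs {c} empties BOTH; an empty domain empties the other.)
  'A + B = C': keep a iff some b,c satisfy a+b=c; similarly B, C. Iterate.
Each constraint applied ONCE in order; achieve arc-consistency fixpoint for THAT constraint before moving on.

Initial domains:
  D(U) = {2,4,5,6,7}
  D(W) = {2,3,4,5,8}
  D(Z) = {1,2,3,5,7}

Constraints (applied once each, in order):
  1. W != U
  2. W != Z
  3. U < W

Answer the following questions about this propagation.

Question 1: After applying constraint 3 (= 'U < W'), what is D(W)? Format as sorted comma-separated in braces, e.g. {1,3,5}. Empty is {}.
Constraint 1 (W != U) on D(W)={2,3,4,5,8} D(U)={2,4,5,6,7}: no change
Constraint 2 (W != Z) on D(W)={2,3,4,5,8} D(Z)={1,2,3,5,7}: no change
Constraint 3 (U < W) on D(U)={2,4,5,6,7} D(W)={2,3,4,5,8}: W {2,3,4,5,8}->{3,4,5,8}
So after constraint 3: D(W) = {3,4,5,8}

Answer: {3,4,5,8}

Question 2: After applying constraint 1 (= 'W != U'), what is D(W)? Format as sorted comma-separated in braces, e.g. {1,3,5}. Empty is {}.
Answer: {2,3,4,5,8}

Derivation:
Constraint 1 (W != U) on D(W)={2,3,4,5,8} D(U)={2,4,5,6,7}: no change
So after constraint 1: D(W) = {2,3,4,5,8}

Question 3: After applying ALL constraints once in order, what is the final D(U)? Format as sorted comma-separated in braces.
Answer: {2,4,5,6,7}

Derivation:
Constraint 1 (W != U) on D(W)={2,3,4,5,8} D(U)={2,4,5,6,7}: no change
Constraint 2 (W != Z) on D(W)={2,3,4,5,8} D(Z)={1,2,3,5,7}: no change
Constraint 3 (U < W) on D(U)={2,4,5,6,7} D(W)={2,3,4,5,8}: W {2,3,4,5,8}->{3,4,5,8}
So after all 3 constraints: D(U) = {2,4,5,6,7}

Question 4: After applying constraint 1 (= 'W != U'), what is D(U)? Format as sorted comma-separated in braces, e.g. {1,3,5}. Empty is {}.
Constraint 1 (W != U) on D(W)={2,3,4,5,8} D(U)={2,4,5,6,7}: no change
So after constraint 1: D(U) = {2,4,5,6,7}

Answer: {2,4,5,6,7}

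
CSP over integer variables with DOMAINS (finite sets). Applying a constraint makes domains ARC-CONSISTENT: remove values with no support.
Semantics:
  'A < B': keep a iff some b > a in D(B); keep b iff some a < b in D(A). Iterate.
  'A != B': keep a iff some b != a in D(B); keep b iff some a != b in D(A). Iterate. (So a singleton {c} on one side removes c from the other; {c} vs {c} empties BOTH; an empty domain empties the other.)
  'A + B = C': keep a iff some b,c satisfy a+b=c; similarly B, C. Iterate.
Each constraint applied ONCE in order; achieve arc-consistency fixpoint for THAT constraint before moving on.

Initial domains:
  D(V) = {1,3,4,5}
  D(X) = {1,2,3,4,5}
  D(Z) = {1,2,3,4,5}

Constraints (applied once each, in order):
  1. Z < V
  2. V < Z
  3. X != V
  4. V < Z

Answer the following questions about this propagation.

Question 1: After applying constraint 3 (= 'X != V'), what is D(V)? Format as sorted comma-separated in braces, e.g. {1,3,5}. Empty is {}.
Answer: {3}

Derivation:
Constraint 1 (Z < V) on D(Z)={1,2,3,4,5} D(V)={1,3,4,5}: Z {1,2,3,4,5}->{1,2,3,4}; V {1,3,4,5}->{3,4,5}
Constraint 2 (V < Z) on D(V)={3,4,5} D(Z)={1,2,3,4}: V {3,4,5}->{3}; Z {1,2,3,4}->{4}
Constraint 3 (X != V) on D(X)={1,2,3,4,5} D(V)={3}: X {1,2,3,4,5}->{1,2,4,5}
So after constraint 3: D(V) = {3}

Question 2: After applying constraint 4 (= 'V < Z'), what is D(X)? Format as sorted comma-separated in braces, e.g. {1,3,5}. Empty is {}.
Answer: {1,2,4,5}

Derivation:
Constraint 1 (Z < V) on D(Z)={1,2,3,4,5} D(V)={1,3,4,5}: Z {1,2,3,4,5}->{1,2,3,4}; V {1,3,4,5}->{3,4,5}
Constraint 2 (V < Z) on D(V)={3,4,5} D(Z)={1,2,3,4}: V {3,4,5}->{3}; Z {1,2,3,4}->{4}
Constraint 3 (X != V) on D(X)={1,2,3,4,5} D(V)={3}: X {1,2,3,4,5}->{1,2,4,5}
Constraint 4 (V < Z) on D(V)={3} D(Z)={4}: no change
So after constraint 4: D(X) = {1,2,4,5}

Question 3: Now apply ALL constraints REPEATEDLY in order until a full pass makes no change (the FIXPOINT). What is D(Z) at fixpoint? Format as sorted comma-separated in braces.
pass 0 (initial): D(Z)={1,2,3,4,5}
pass 1: V {1,3,4,5}->{3}; X {1,2,3,4,5}->{1,2,4,5}; Z {1,2,3,4,5}->{4}
pass 2: V {3}->{}; X {1,2,4,5}->{}; Z {4}->{}
pass 3: no change
Fixpoint after 3 passes: D(Z) = {}

Answer: {}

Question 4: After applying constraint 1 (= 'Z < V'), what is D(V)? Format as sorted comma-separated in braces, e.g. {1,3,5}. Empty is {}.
Answer: {3,4,5}

Derivation:
Constraint 1 (Z < V) on D(Z)={1,2,3,4,5} D(V)={1,3,4,5}: Z {1,2,3,4,5}->{1,2,3,4}; V {1,3,4,5}->{3,4,5}
So after constraint 1: D(V) = {3,4,5}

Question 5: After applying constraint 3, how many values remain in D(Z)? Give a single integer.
Answer: 1

Derivation:
Constraint 1 (Z < V) on D(Z)={1,2,3,4,5} D(V)={1,3,4,5}: Z {1,2,3,4,5}->{1,2,3,4}; V {1,3,4,5}->{3,4,5}
Constraint 2 (V < Z) on D(V)={3,4,5} D(Z)={1,2,3,4}: V {3,4,5}->{3}; Z {1,2,3,4}->{4}
Constraint 3 (X != V) on D(X)={1,2,3,4,5} D(V)={3}: X {1,2,3,4,5}->{1,2,4,5}
So after constraint 3: D(Z)={4}, size = 1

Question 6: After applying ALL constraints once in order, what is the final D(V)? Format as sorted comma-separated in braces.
Constraint 1 (Z < V) on D(Z)={1,2,3,4,5} D(V)={1,3,4,5}: Z {1,2,3,4,5}->{1,2,3,4}; V {1,3,4,5}->{3,4,5}
Constraint 2 (V < Z) on D(V)={3,4,5} D(Z)={1,2,3,4}: V {3,4,5}->{3}; Z {1,2,3,4}->{4}
Constraint 3 (X != V) on D(X)={1,2,3,4,5} D(V)={3}: X {1,2,3,4,5}->{1,2,4,5}
Constraint 4 (V < Z) on D(V)={3} D(Z)={4}: no change
So after all 4 constraints: D(V) = {3}

Answer: {3}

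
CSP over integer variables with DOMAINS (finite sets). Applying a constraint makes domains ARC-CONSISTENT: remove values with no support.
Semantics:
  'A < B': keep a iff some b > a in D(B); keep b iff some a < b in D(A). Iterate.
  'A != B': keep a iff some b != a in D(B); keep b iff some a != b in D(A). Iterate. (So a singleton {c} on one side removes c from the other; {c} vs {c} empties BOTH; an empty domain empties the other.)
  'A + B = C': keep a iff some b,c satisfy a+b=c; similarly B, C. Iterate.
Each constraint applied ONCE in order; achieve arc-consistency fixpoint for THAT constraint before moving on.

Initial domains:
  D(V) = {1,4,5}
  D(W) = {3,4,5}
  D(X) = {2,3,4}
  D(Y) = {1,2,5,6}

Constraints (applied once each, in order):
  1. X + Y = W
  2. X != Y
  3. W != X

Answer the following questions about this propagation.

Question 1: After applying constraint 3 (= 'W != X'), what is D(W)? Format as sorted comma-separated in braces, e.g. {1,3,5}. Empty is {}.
Constraint 1 (X + Y = W) on D(X)={2,3,4} D(Y)={1,2,5,6} D(W)={3,4,5}: Y {1,2,5,6}->{1,2}
Constraint 2 (X != Y) on D(X)={2,3,4} D(Y)={1,2}: no change
Constraint 3 (W != X) on D(W)={3,4,5} D(X)={2,3,4}: no change
So after constraint 3: D(W) = {3,4,5}

Answer: {3,4,5}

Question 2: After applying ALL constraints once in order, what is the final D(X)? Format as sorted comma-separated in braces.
Answer: {2,3,4}

Derivation:
Constraint 1 (X + Y = W) on D(X)={2,3,4} D(Y)={1,2,5,6} D(W)={3,4,5}: Y {1,2,5,6}->{1,2}
Constraint 2 (X != Y) on D(X)={2,3,4} D(Y)={1,2}: no change
Constraint 3 (W != X) on D(W)={3,4,5} D(X)={2,3,4}: no change
So after all 3 constraints: D(X) = {2,3,4}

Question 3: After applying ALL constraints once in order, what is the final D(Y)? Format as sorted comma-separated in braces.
Answer: {1,2}

Derivation:
Constraint 1 (X + Y = W) on D(X)={2,3,4} D(Y)={1,2,5,6} D(W)={3,4,5}: Y {1,2,5,6}->{1,2}
Constraint 2 (X != Y) on D(X)={2,3,4} D(Y)={1,2}: no change
Constraint 3 (W != X) on D(W)={3,4,5} D(X)={2,3,4}: no change
So after all 3 constraints: D(Y) = {1,2}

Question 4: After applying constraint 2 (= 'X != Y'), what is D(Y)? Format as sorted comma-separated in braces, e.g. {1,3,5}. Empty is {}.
Constraint 1 (X + Y = W) on D(X)={2,3,4} D(Y)={1,2,5,6} D(W)={3,4,5}: Y {1,2,5,6}->{1,2}
Constraint 2 (X != Y) on D(X)={2,3,4} D(Y)={1,2}: no change
So after constraint 2: D(Y) = {1,2}

Answer: {1,2}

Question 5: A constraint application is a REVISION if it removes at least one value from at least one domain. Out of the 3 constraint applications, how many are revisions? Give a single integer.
Constraint 1 (X + Y = W) on D(X)={2,3,4} D(Y)={1,2,5,6} D(W)={3,4,5}: Y {1,2,5,6}->{1,2} => REVISION
Constraint 2 (X != Y) on D(X)={2,3,4} D(Y)={1,2}: no change => not a revision
Constraint 3 (W != X) on D(W)={3,4,5} D(X)={2,3,4}: no change => not a revision
Total revisions = 1

Answer: 1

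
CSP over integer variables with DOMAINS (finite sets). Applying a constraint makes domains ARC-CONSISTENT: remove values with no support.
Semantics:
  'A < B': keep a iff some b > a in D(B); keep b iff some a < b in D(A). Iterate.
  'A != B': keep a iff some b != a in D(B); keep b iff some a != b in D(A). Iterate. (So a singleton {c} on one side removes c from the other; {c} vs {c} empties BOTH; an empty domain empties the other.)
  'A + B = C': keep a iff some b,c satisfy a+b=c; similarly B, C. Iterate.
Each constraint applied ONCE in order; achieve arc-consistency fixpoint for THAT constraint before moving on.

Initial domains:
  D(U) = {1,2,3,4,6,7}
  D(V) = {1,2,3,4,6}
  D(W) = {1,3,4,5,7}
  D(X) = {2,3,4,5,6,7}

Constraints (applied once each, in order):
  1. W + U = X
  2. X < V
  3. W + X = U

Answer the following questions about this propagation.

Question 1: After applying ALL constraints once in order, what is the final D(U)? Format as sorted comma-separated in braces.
Constraint 1 (W + U = X) on D(W)={1,3,4,5,7} D(U)={1,2,3,4,6,7} D(X)={2,3,4,5,6,7}: W {1,3,4,5,7}->{1,3,4,5}; U {1,2,3,4,6,7}->{1,2,3,4,6}
Constraint 2 (X < V) on D(X)={2,3,4,5,6,7} D(V)={1,2,3,4,6}: X {2,3,4,5,6,7}->{2,3,4,5}; V {1,2,3,4,6}->{3,4,6}
Constraint 3 (W + X = U) on D(W)={1,3,4,5} D(X)={2,3,4,5} D(U)={1,2,3,4,6}: W {1,3,4,5}->{1,3,4}; X {2,3,4,5}->{2,3,5}; U {1,2,3,4,6}->{3,4,6}
So after all 3 constraints: D(U) = {3,4,6}

Answer: {3,4,6}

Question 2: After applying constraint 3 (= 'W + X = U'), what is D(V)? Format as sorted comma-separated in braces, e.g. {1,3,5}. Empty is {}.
Answer: {3,4,6}

Derivation:
Constraint 1 (W + U = X) on D(W)={1,3,4,5,7} D(U)={1,2,3,4,6,7} D(X)={2,3,4,5,6,7}: W {1,3,4,5,7}->{1,3,4,5}; U {1,2,3,4,6,7}->{1,2,3,4,6}
Constraint 2 (X < V) on D(X)={2,3,4,5,6,7} D(V)={1,2,3,4,6}: X {2,3,4,5,6,7}->{2,3,4,5}; V {1,2,3,4,6}->{3,4,6}
Constraint 3 (W + X = U) on D(W)={1,3,4,5} D(X)={2,3,4,5} D(U)={1,2,3,4,6}: W {1,3,4,5}->{1,3,4}; X {2,3,4,5}->{2,3,5}; U {1,2,3,4,6}->{3,4,6}
So after constraint 3: D(V) = {3,4,6}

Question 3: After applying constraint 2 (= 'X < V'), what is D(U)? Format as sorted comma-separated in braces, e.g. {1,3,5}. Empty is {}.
Constraint 1 (W + U = X) on D(W)={1,3,4,5,7} D(U)={1,2,3,4,6,7} D(X)={2,3,4,5,6,7}: W {1,3,4,5,7}->{1,3,4,5}; U {1,2,3,4,6,7}->{1,2,3,4,6}
Constraint 2 (X < V) on D(X)={2,3,4,5,6,7} D(V)={1,2,3,4,6}: X {2,3,4,5,6,7}->{2,3,4,5}; V {1,2,3,4,6}->{3,4,6}
So after constraint 2: D(U) = {1,2,3,4,6}

Answer: {1,2,3,4,6}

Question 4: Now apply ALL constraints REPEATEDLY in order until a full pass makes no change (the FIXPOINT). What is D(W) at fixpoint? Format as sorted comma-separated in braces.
pass 0 (initial): D(W)={1,3,4,5,7}
pass 1: U {1,2,3,4,6,7}->{3,4,6}; V {1,2,3,4,6}->{3,4,6}; W {1,3,4,5,7}->{1,3,4}; X {2,3,4,5,6,7}->{2,3,5}
pass 2: U {3,4,6}->{}; V {3,4,6}->{6}; W {1,3,4}->{}; X {2,3,5}->{}
pass 3: V {6}->{}
pass 4: no change
Fixpoint after 4 passes: D(W) = {}

Answer: {}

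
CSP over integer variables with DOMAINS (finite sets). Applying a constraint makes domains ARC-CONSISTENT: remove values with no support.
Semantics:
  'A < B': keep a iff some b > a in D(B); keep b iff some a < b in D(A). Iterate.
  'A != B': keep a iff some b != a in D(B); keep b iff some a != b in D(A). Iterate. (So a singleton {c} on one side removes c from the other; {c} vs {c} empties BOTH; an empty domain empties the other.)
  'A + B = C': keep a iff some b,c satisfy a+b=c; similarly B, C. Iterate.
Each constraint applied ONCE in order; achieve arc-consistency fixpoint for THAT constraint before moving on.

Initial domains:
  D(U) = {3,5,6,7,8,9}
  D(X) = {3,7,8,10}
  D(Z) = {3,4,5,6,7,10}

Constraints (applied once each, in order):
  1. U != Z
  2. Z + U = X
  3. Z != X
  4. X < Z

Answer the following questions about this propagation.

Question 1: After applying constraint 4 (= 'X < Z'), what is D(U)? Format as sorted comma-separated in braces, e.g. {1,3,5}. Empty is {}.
Answer: {3,5,6,7}

Derivation:
Constraint 1 (U != Z) on D(U)={3,5,6,7,8,9} D(Z)={3,4,5,6,7,10}: no change
Constraint 2 (Z + U = X) on D(Z)={3,4,5,6,7,10} D(U)={3,5,6,7,8,9} D(X)={3,7,8,10}: Z {3,4,5,6,7,10}->{3,4,5,7}; U {3,5,6,7,8,9}->{3,5,6,7}; X {3,7,8,10}->{7,8,10}
Constraint 3 (Z != X) on D(Z)={3,4,5,7} D(X)={7,8,10}: no change
Constraint 4 (X < Z) on D(X)={7,8,10} D(Z)={3,4,5,7}: X {7,8,10}->{}; Z {3,4,5,7}->{}
So after constraint 4: D(U) = {3,5,6,7}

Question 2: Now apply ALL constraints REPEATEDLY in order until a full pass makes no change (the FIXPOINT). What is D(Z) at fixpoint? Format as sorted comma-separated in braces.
Answer: {}

Derivation:
pass 0 (initial): D(Z)={3,4,5,6,7,10}
pass 1: U {3,5,6,7,8,9}->{3,5,6,7}; X {3,7,8,10}->{}; Z {3,4,5,6,7,10}->{}
pass 2: U {3,5,6,7}->{}
pass 3: no change
Fixpoint after 3 passes: D(Z) = {}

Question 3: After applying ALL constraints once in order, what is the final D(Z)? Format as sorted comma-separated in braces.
Answer: {}

Derivation:
Constraint 1 (U != Z) on D(U)={3,5,6,7,8,9} D(Z)={3,4,5,6,7,10}: no change
Constraint 2 (Z + U = X) on D(Z)={3,4,5,6,7,10} D(U)={3,5,6,7,8,9} D(X)={3,7,8,10}: Z {3,4,5,6,7,10}->{3,4,5,7}; U {3,5,6,7,8,9}->{3,5,6,7}; X {3,7,8,10}->{7,8,10}
Constraint 3 (Z != X) on D(Z)={3,4,5,7} D(X)={7,8,10}: no change
Constraint 4 (X < Z) on D(X)={7,8,10} D(Z)={3,4,5,7}: X {7,8,10}->{}; Z {3,4,5,7}->{}
So after all 4 constraints: D(Z) = {}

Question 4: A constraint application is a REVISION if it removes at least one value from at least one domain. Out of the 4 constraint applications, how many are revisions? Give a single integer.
Constraint 1 (U != Z) on D(U)={3,5,6,7,8,9} D(Z)={3,4,5,6,7,10}: no change => not a revision
Constraint 2 (Z + U = X) on D(Z)={3,4,5,6,7,10} D(U)={3,5,6,7,8,9} D(X)={3,7,8,10}: Z {3,4,5,6,7,10}->{3,4,5,7}; U {3,5,6,7,8,9}->{3,5,6,7}; X {3,7,8,10}->{7,8,10} => REVISION
Constraint 3 (Z != X) on D(Z)={3,4,5,7} D(X)={7,8,10}: no change => not a revision
Constraint 4 (X < Z) on D(X)={7,8,10} D(Z)={3,4,5,7}: X {7,8,10}->{}; Z {3,4,5,7}->{} => REVISION
Total revisions = 2

Answer: 2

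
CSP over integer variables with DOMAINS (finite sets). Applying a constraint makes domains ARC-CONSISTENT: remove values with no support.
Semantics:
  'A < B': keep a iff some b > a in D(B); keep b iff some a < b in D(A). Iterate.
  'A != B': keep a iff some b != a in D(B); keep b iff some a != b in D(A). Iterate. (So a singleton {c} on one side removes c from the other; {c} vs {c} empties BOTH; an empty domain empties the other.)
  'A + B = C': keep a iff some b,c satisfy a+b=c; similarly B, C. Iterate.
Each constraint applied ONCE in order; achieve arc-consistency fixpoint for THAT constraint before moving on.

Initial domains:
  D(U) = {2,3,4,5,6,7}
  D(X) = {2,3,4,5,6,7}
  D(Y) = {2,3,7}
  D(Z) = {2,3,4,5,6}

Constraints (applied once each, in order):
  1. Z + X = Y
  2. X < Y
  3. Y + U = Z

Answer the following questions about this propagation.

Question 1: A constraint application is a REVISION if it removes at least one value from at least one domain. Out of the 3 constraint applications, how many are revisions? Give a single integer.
Constraint 1 (Z + X = Y) on D(Z)={2,3,4,5,6} D(X)={2,3,4,5,6,7} D(Y)={2,3,7}: Z {2,3,4,5,6}->{2,3,4,5}; X {2,3,4,5,6,7}->{2,3,4,5}; Y {2,3,7}->{7} => REVISION
Constraint 2 (X < Y) on D(X)={2,3,4,5} D(Y)={7}: no change => not a revision
Constraint 3 (Y + U = Z) on D(Y)={7} D(U)={2,3,4,5,6,7} D(Z)={2,3,4,5}: Y {7}->{}; U {2,3,4,5,6,7}->{}; Z {2,3,4,5}->{} => REVISION
Total revisions = 2

Answer: 2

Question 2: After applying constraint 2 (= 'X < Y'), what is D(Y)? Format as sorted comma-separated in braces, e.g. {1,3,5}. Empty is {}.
Answer: {7}

Derivation:
Constraint 1 (Z + X = Y) on D(Z)={2,3,4,5,6} D(X)={2,3,4,5,6,7} D(Y)={2,3,7}: Z {2,3,4,5,6}->{2,3,4,5}; X {2,3,4,5,6,7}->{2,3,4,5}; Y {2,3,7}->{7}
Constraint 2 (X < Y) on D(X)={2,3,4,5} D(Y)={7}: no change
So after constraint 2: D(Y) = {7}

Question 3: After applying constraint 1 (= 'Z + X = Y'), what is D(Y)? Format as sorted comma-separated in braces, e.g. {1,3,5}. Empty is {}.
Constraint 1 (Z + X = Y) on D(Z)={2,3,4,5,6} D(X)={2,3,4,5,6,7} D(Y)={2,3,7}: Z {2,3,4,5,6}->{2,3,4,5}; X {2,3,4,5,6,7}->{2,3,4,5}; Y {2,3,7}->{7}
So after constraint 1: D(Y) = {7}

Answer: {7}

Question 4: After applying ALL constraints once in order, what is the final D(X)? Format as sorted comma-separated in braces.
Answer: {2,3,4,5}

Derivation:
Constraint 1 (Z + X = Y) on D(Z)={2,3,4,5,6} D(X)={2,3,4,5,6,7} D(Y)={2,3,7}: Z {2,3,4,5,6}->{2,3,4,5}; X {2,3,4,5,6,7}->{2,3,4,5}; Y {2,3,7}->{7}
Constraint 2 (X < Y) on D(X)={2,3,4,5} D(Y)={7}: no change
Constraint 3 (Y + U = Z) on D(Y)={7} D(U)={2,3,4,5,6,7} D(Z)={2,3,4,5}: Y {7}->{}; U {2,3,4,5,6,7}->{}; Z {2,3,4,5}->{}
So after all 3 constraints: D(X) = {2,3,4,5}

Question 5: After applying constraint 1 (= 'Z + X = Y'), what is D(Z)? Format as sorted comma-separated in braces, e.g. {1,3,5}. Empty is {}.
Answer: {2,3,4,5}

Derivation:
Constraint 1 (Z + X = Y) on D(Z)={2,3,4,5,6} D(X)={2,3,4,5,6,7} D(Y)={2,3,7}: Z {2,3,4,5,6}->{2,3,4,5}; X {2,3,4,5,6,7}->{2,3,4,5}; Y {2,3,7}->{7}
So after constraint 1: D(Z) = {2,3,4,5}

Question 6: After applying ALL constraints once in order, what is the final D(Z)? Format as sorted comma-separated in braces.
Constraint 1 (Z + X = Y) on D(Z)={2,3,4,5,6} D(X)={2,3,4,5,6,7} D(Y)={2,3,7}: Z {2,3,4,5,6}->{2,3,4,5}; X {2,3,4,5,6,7}->{2,3,4,5}; Y {2,3,7}->{7}
Constraint 2 (X < Y) on D(X)={2,3,4,5} D(Y)={7}: no change
Constraint 3 (Y + U = Z) on D(Y)={7} D(U)={2,3,4,5,6,7} D(Z)={2,3,4,5}: Y {7}->{}; U {2,3,4,5,6,7}->{}; Z {2,3,4,5}->{}
So after all 3 constraints: D(Z) = {}

Answer: {}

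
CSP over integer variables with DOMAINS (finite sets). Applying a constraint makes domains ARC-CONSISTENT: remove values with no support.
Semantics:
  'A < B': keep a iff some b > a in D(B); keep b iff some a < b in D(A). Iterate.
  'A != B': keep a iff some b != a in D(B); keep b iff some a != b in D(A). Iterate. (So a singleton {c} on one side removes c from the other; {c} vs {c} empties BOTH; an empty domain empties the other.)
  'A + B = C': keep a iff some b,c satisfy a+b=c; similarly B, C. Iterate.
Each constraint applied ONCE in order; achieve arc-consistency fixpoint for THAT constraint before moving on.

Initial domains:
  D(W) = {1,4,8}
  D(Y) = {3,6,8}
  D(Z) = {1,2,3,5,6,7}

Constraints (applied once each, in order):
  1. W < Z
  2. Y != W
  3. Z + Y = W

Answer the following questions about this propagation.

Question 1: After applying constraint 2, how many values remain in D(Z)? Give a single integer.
Constraint 1 (W < Z) on D(W)={1,4,8} D(Z)={1,2,3,5,6,7}: W {1,4,8}->{1,4}; Z {1,2,3,5,6,7}->{2,3,5,6,7}
Constraint 2 (Y != W) on D(Y)={3,6,8} D(W)={1,4}: no change
So after constraint 2: D(Z)={2,3,5,6,7}, size = 5

Answer: 5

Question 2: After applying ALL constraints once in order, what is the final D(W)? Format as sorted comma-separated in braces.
Constraint 1 (W < Z) on D(W)={1,4,8} D(Z)={1,2,3,5,6,7}: W {1,4,8}->{1,4}; Z {1,2,3,5,6,7}->{2,3,5,6,7}
Constraint 2 (Y != W) on D(Y)={3,6,8} D(W)={1,4}: no change
Constraint 3 (Z + Y = W) on D(Z)={2,3,5,6,7} D(Y)={3,6,8} D(W)={1,4}: Z {2,3,5,6,7}->{}; Y {3,6,8}->{}; W {1,4}->{}
So after all 3 constraints: D(W) = {}

Answer: {}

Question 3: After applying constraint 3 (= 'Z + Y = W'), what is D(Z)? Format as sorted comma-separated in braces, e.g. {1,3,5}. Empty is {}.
Answer: {}

Derivation:
Constraint 1 (W < Z) on D(W)={1,4,8} D(Z)={1,2,3,5,6,7}: W {1,4,8}->{1,4}; Z {1,2,3,5,6,7}->{2,3,5,6,7}
Constraint 2 (Y != W) on D(Y)={3,6,8} D(W)={1,4}: no change
Constraint 3 (Z + Y = W) on D(Z)={2,3,5,6,7} D(Y)={3,6,8} D(W)={1,4}: Z {2,3,5,6,7}->{}; Y {3,6,8}->{}; W {1,4}->{}
So after constraint 3: D(Z) = {}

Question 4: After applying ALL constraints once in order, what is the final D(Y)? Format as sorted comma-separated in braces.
Constraint 1 (W < Z) on D(W)={1,4,8} D(Z)={1,2,3,5,6,7}: W {1,4,8}->{1,4}; Z {1,2,3,5,6,7}->{2,3,5,6,7}
Constraint 2 (Y != W) on D(Y)={3,6,8} D(W)={1,4}: no change
Constraint 3 (Z + Y = W) on D(Z)={2,3,5,6,7} D(Y)={3,6,8} D(W)={1,4}: Z {2,3,5,6,7}->{}; Y {3,6,8}->{}; W {1,4}->{}
So after all 3 constraints: D(Y) = {}

Answer: {}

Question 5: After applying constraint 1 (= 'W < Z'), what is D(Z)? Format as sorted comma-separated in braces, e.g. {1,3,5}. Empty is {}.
Answer: {2,3,5,6,7}

Derivation:
Constraint 1 (W < Z) on D(W)={1,4,8} D(Z)={1,2,3,5,6,7}: W {1,4,8}->{1,4}; Z {1,2,3,5,6,7}->{2,3,5,6,7}
So after constraint 1: D(Z) = {2,3,5,6,7}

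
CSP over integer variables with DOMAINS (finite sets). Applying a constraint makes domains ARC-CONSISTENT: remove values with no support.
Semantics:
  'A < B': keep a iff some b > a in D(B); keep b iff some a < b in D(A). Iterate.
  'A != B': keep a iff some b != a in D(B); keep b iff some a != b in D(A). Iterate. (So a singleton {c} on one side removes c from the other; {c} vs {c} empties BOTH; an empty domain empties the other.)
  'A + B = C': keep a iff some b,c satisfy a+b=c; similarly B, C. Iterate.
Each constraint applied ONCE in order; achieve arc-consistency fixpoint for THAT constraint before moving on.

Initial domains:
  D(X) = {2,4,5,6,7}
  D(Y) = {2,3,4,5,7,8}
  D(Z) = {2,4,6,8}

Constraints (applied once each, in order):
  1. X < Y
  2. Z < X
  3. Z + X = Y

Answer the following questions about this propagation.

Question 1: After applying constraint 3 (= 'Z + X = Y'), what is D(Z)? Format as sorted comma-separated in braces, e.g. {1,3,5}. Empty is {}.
Answer: {2,4}

Derivation:
Constraint 1 (X < Y) on D(X)={2,4,5,6,7} D(Y)={2,3,4,5,7,8}: Y {2,3,4,5,7,8}->{3,4,5,7,8}
Constraint 2 (Z < X) on D(Z)={2,4,6,8} D(X)={2,4,5,6,7}: Z {2,4,6,8}->{2,4,6}; X {2,4,5,6,7}->{4,5,6,7}
Constraint 3 (Z + X = Y) on D(Z)={2,4,6} D(X)={4,5,6,7} D(Y)={3,4,5,7,8}: Z {2,4,6}->{2,4}; X {4,5,6,7}->{4,5,6}; Y {3,4,5,7,8}->{7,8}
So after constraint 3: D(Z) = {2,4}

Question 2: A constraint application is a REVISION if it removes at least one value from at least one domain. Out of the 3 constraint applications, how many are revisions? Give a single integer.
Answer: 3

Derivation:
Constraint 1 (X < Y) on D(X)={2,4,5,6,7} D(Y)={2,3,4,5,7,8}: Y {2,3,4,5,7,8}->{3,4,5,7,8} => REVISION
Constraint 2 (Z < X) on D(Z)={2,4,6,8} D(X)={2,4,5,6,7}: Z {2,4,6,8}->{2,4,6}; X {2,4,5,6,7}->{4,5,6,7} => REVISION
Constraint 3 (Z + X = Y) on D(Z)={2,4,6} D(X)={4,5,6,7} D(Y)={3,4,5,7,8}: Z {2,4,6}->{2,4}; X {4,5,6,7}->{4,5,6}; Y {3,4,5,7,8}->{7,8} => REVISION
Total revisions = 3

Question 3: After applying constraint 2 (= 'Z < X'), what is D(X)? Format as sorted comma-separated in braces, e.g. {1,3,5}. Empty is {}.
Answer: {4,5,6,7}

Derivation:
Constraint 1 (X < Y) on D(X)={2,4,5,6,7} D(Y)={2,3,4,5,7,8}: Y {2,3,4,5,7,8}->{3,4,5,7,8}
Constraint 2 (Z < X) on D(Z)={2,4,6,8} D(X)={2,4,5,6,7}: Z {2,4,6,8}->{2,4,6}; X {2,4,5,6,7}->{4,5,6,7}
So after constraint 2: D(X) = {4,5,6,7}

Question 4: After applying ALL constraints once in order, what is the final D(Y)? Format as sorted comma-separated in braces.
Answer: {7,8}

Derivation:
Constraint 1 (X < Y) on D(X)={2,4,5,6,7} D(Y)={2,3,4,5,7,8}: Y {2,3,4,5,7,8}->{3,4,5,7,8}
Constraint 2 (Z < X) on D(Z)={2,4,6,8} D(X)={2,4,5,6,7}: Z {2,4,6,8}->{2,4,6}; X {2,4,5,6,7}->{4,5,6,7}
Constraint 3 (Z + X = Y) on D(Z)={2,4,6} D(X)={4,5,6,7} D(Y)={3,4,5,7,8}: Z {2,4,6}->{2,4}; X {4,5,6,7}->{4,5,6}; Y {3,4,5,7,8}->{7,8}
So after all 3 constraints: D(Y) = {7,8}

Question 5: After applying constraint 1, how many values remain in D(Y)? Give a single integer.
Answer: 5

Derivation:
Constraint 1 (X < Y) on D(X)={2,4,5,6,7} D(Y)={2,3,4,5,7,8}: Y {2,3,4,5,7,8}->{3,4,5,7,8}
So after constraint 1: D(Y)={3,4,5,7,8}, size = 5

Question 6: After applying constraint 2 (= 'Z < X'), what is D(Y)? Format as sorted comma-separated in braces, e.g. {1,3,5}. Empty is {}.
Answer: {3,4,5,7,8}

Derivation:
Constraint 1 (X < Y) on D(X)={2,4,5,6,7} D(Y)={2,3,4,5,7,8}: Y {2,3,4,5,7,8}->{3,4,5,7,8}
Constraint 2 (Z < X) on D(Z)={2,4,6,8} D(X)={2,4,5,6,7}: Z {2,4,6,8}->{2,4,6}; X {2,4,5,6,7}->{4,5,6,7}
So after constraint 2: D(Y) = {3,4,5,7,8}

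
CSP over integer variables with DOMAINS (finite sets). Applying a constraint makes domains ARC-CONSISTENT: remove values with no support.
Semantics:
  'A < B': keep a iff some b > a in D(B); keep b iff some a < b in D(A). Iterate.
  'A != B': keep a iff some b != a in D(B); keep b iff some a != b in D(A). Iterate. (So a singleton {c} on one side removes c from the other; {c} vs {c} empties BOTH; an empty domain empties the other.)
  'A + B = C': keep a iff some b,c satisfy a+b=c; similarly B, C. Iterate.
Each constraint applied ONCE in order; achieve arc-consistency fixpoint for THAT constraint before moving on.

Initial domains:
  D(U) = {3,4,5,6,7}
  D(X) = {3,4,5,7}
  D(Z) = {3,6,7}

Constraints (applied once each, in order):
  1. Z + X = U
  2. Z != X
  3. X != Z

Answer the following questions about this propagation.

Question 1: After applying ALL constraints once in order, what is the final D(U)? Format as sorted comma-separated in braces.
Answer: {6,7}

Derivation:
Constraint 1 (Z + X = U) on D(Z)={3,6,7} D(X)={3,4,5,7} D(U)={3,4,5,6,7}: Z {3,6,7}->{3}; X {3,4,5,7}->{3,4}; U {3,4,5,6,7}->{6,7}
Constraint 2 (Z != X) on D(Z)={3} D(X)={3,4}: X {3,4}->{4}
Constraint 3 (X != Z) on D(X)={4} D(Z)={3}: no change
So after all 3 constraints: D(U) = {6,7}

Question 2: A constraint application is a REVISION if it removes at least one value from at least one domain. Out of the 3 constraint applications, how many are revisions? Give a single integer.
Answer: 2

Derivation:
Constraint 1 (Z + X = U) on D(Z)={3,6,7} D(X)={3,4,5,7} D(U)={3,4,5,6,7}: Z {3,6,7}->{3}; X {3,4,5,7}->{3,4}; U {3,4,5,6,7}->{6,7} => REVISION
Constraint 2 (Z != X) on D(Z)={3} D(X)={3,4}: X {3,4}->{4} => REVISION
Constraint 3 (X != Z) on D(X)={4} D(Z)={3}: no change => not a revision
Total revisions = 2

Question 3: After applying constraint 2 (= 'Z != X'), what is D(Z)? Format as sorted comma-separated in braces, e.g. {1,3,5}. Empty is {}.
Constraint 1 (Z + X = U) on D(Z)={3,6,7} D(X)={3,4,5,7} D(U)={3,4,5,6,7}: Z {3,6,7}->{3}; X {3,4,5,7}->{3,4}; U {3,4,5,6,7}->{6,7}
Constraint 2 (Z != X) on D(Z)={3} D(X)={3,4}: X {3,4}->{4}
So after constraint 2: D(Z) = {3}

Answer: {3}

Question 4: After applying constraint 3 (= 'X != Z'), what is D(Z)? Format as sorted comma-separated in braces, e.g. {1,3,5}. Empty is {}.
Constraint 1 (Z + X = U) on D(Z)={3,6,7} D(X)={3,4,5,7} D(U)={3,4,5,6,7}: Z {3,6,7}->{3}; X {3,4,5,7}->{3,4}; U {3,4,5,6,7}->{6,7}
Constraint 2 (Z != X) on D(Z)={3} D(X)={3,4}: X {3,4}->{4}
Constraint 3 (X != Z) on D(X)={4} D(Z)={3}: no change
So after constraint 3: D(Z) = {3}

Answer: {3}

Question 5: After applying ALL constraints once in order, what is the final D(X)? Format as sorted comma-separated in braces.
Constraint 1 (Z + X = U) on D(Z)={3,6,7} D(X)={3,4,5,7} D(U)={3,4,5,6,7}: Z {3,6,7}->{3}; X {3,4,5,7}->{3,4}; U {3,4,5,6,7}->{6,7}
Constraint 2 (Z != X) on D(Z)={3} D(X)={3,4}: X {3,4}->{4}
Constraint 3 (X != Z) on D(X)={4} D(Z)={3}: no change
So after all 3 constraints: D(X) = {4}

Answer: {4}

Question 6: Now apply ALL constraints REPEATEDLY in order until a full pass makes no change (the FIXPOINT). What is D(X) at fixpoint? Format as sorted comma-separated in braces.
pass 0 (initial): D(X)={3,4,5,7}
pass 1: U {3,4,5,6,7}->{6,7}; X {3,4,5,7}->{4}; Z {3,6,7}->{3}
pass 2: U {6,7}->{7}
pass 3: no change
Fixpoint after 3 passes: D(X) = {4}

Answer: {4}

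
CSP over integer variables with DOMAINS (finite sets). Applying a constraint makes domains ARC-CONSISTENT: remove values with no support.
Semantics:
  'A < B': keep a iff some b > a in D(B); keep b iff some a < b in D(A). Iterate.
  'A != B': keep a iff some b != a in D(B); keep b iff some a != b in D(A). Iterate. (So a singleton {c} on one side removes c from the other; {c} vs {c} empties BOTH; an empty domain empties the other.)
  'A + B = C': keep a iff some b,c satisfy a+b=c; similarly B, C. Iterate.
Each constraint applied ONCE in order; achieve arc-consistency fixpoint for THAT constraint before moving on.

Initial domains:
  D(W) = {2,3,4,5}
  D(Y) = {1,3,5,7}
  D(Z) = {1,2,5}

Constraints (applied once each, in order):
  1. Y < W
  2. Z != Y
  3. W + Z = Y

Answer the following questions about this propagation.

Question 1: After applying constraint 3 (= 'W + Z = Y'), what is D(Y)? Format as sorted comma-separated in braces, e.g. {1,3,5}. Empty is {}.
Constraint 1 (Y < W) on D(Y)={1,3,5,7} D(W)={2,3,4,5}: Y {1,3,5,7}->{1,3}
Constraint 2 (Z != Y) on D(Z)={1,2,5} D(Y)={1,3}: no change
Constraint 3 (W + Z = Y) on D(W)={2,3,4,5} D(Z)={1,2,5} D(Y)={1,3}: W {2,3,4,5}->{2}; Z {1,2,5}->{1}; Y {1,3}->{3}
So after constraint 3: D(Y) = {3}

Answer: {3}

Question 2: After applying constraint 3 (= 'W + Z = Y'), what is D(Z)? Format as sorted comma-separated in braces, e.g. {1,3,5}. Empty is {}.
Constraint 1 (Y < W) on D(Y)={1,3,5,7} D(W)={2,3,4,5}: Y {1,3,5,7}->{1,3}
Constraint 2 (Z != Y) on D(Z)={1,2,5} D(Y)={1,3}: no change
Constraint 3 (W + Z = Y) on D(W)={2,3,4,5} D(Z)={1,2,5} D(Y)={1,3}: W {2,3,4,5}->{2}; Z {1,2,5}->{1}; Y {1,3}->{3}
So after constraint 3: D(Z) = {1}

Answer: {1}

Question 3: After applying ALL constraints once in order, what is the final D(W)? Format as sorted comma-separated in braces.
Answer: {2}

Derivation:
Constraint 1 (Y < W) on D(Y)={1,3,5,7} D(W)={2,3,4,5}: Y {1,3,5,7}->{1,3}
Constraint 2 (Z != Y) on D(Z)={1,2,5} D(Y)={1,3}: no change
Constraint 3 (W + Z = Y) on D(W)={2,3,4,5} D(Z)={1,2,5} D(Y)={1,3}: W {2,3,4,5}->{2}; Z {1,2,5}->{1}; Y {1,3}->{3}
So after all 3 constraints: D(W) = {2}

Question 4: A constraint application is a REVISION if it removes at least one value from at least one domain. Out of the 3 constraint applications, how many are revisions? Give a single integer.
Constraint 1 (Y < W) on D(Y)={1,3,5,7} D(W)={2,3,4,5}: Y {1,3,5,7}->{1,3} => REVISION
Constraint 2 (Z != Y) on D(Z)={1,2,5} D(Y)={1,3}: no change => not a revision
Constraint 3 (W + Z = Y) on D(W)={2,3,4,5} D(Z)={1,2,5} D(Y)={1,3}: W {2,3,4,5}->{2}; Z {1,2,5}->{1}; Y {1,3}->{3} => REVISION
Total revisions = 2

Answer: 2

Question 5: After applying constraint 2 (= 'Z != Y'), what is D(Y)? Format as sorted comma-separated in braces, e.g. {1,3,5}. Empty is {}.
Answer: {1,3}

Derivation:
Constraint 1 (Y < W) on D(Y)={1,3,5,7} D(W)={2,3,4,5}: Y {1,3,5,7}->{1,3}
Constraint 2 (Z != Y) on D(Z)={1,2,5} D(Y)={1,3}: no change
So after constraint 2: D(Y) = {1,3}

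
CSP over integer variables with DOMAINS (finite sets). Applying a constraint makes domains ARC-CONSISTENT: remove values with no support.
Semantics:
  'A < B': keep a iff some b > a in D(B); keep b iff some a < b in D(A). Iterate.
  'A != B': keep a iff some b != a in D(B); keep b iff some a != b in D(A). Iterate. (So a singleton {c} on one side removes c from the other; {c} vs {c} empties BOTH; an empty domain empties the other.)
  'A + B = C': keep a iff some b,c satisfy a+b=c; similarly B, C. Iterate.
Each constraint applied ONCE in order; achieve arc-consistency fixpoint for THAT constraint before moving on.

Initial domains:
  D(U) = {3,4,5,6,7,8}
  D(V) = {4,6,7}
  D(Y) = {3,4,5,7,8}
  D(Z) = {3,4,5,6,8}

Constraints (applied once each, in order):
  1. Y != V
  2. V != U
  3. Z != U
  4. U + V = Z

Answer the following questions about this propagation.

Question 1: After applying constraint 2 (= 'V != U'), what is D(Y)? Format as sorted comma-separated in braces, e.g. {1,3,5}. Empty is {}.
Constraint 1 (Y != V) on D(Y)={3,4,5,7,8} D(V)={4,6,7}: no change
Constraint 2 (V != U) on D(V)={4,6,7} D(U)={3,4,5,6,7,8}: no change
So after constraint 2: D(Y) = {3,4,5,7,8}

Answer: {3,4,5,7,8}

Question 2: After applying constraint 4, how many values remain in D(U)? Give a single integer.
Constraint 1 (Y != V) on D(Y)={3,4,5,7,8} D(V)={4,6,7}: no change
Constraint 2 (V != U) on D(V)={4,6,7} D(U)={3,4,5,6,7,8}: no change
Constraint 3 (Z != U) on D(Z)={3,4,5,6,8} D(U)={3,4,5,6,7,8}: no change
Constraint 4 (U + V = Z) on D(U)={3,4,5,6,7,8} D(V)={4,6,7} D(Z)={3,4,5,6,8}: U {3,4,5,6,7,8}->{4}; V {4,6,7}->{4}; Z {3,4,5,6,8}->{8}
So after constraint 4: D(U)={4}, size = 1

Answer: 1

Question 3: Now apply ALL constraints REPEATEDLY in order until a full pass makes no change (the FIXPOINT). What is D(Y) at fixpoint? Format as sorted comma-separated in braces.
pass 0 (initial): D(Y)={3,4,5,7,8}
pass 1: U {3,4,5,6,7,8}->{4}; V {4,6,7}->{4}; Z {3,4,5,6,8}->{8}
pass 2: U {4}->{}; V {4}->{}; Y {3,4,5,7,8}->{3,5,7,8}; Z {8}->{}
pass 3: Y {3,5,7,8}->{}
pass 4: no change
Fixpoint after 4 passes: D(Y) = {}

Answer: {}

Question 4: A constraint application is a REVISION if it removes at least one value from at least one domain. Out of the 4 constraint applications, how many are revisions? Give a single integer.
Constraint 1 (Y != V) on D(Y)={3,4,5,7,8} D(V)={4,6,7}: no change => not a revision
Constraint 2 (V != U) on D(V)={4,6,7} D(U)={3,4,5,6,7,8}: no change => not a revision
Constraint 3 (Z != U) on D(Z)={3,4,5,6,8} D(U)={3,4,5,6,7,8}: no change => not a revision
Constraint 4 (U + V = Z) on D(U)={3,4,5,6,7,8} D(V)={4,6,7} D(Z)={3,4,5,6,8}: U {3,4,5,6,7,8}->{4}; V {4,6,7}->{4}; Z {3,4,5,6,8}->{8} => REVISION
Total revisions = 1

Answer: 1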